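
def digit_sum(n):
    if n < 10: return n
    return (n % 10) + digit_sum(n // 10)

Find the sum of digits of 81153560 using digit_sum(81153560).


digit_sum(81153560) = 0 + digit_sum(8115356)
digit_sum(8115356) = 6 + digit_sum(811535)
digit_sum(811535) = 5 + digit_sum(81153)
digit_sum(81153) = 3 + digit_sum(8115)
digit_sum(8115) = 5 + digit_sum(811)
digit_sum(811) = 1 + digit_sum(81)
digit_sum(81) = 1 + digit_sum(8)
digit_sum(8) = 8  (base case)
Total: 0 + 6 + 5 + 3 + 5 + 1 + 1 + 8 = 29

29


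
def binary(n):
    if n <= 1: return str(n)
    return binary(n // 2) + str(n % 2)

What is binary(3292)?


binary(3292) = binary(1646) + '0'
binary(1646) = binary(823) + '0'
binary(823) = binary(411) + '1'
binary(411) = binary(205) + '1'
binary(205) = binary(102) + '1'
binary(102) = binary(51) + '0'
binary(51) = binary(25) + '1'
binary(25) = binary(12) + '1'
binary(12) = binary(6) + '0'
binary(6) = binary(3) + '0'
binary(3) = binary(1) + '1'
binary(1) = '1'  (base case)
Concatenating: '1' + '1' + '0' + '0' + '1' + '1' + '0' + '1' + '1' + '1' + '0' + '0' = '110011011100'

110011011100


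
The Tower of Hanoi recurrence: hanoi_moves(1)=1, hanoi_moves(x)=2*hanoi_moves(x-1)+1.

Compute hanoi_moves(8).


hanoi_moves(8) = 2 * hanoi_moves(7) + 1
hanoi_moves(7) = 2 * hanoi_moves(6) + 1
hanoi_moves(6) = 2 * hanoi_moves(5) + 1
hanoi_moves(5) = 2 * hanoi_moves(4) + 1
hanoi_moves(4) = 2 * hanoi_moves(3) + 1
hanoi_moves(3) = 2 * hanoi_moves(2) + 1
hanoi_moves(2) = 2 * hanoi_moves(1) + 1
hanoi_moves(1) = 1  (base case)
hanoi_moves(2) = 2 * 1 + 1 = 3
hanoi_moves(3) = 2 * 3 + 1 = 7
hanoi_moves(4) = 2 * 7 + 1 = 15
hanoi_moves(5) = 2 * 15 + 1 = 31
hanoi_moves(6) = 2 * 31 + 1 = 63
hanoi_moves(7) = 2 * 63 + 1 = 127
hanoi_moves(8) = 2 * 127 + 1 = 255

255


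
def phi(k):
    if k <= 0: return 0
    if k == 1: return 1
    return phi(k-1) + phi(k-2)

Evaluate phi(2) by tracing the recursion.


Computing phi(2) bottom-up:
phi(0) = 0
phi(1) = 1
phi(2) = phi(1) + phi(0) = 1 + 0 = 1

1


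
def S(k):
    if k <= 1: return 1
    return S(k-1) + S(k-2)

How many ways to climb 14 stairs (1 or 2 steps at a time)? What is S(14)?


Building up from base cases:
S(0) = 1
S(1) = 1
S(2) = S(1) + S(0) = 1 + 1 = 2
S(3) = S(2) + S(1) = 2 + 1 = 3
S(4) = S(3) + S(2) = 3 + 2 = 5
S(5) = S(4) + S(3) = 5 + 3 = 8
S(6) = S(5) + S(4) = 8 + 5 = 13
S(7) = S(6) + S(5) = 13 + 8 = 21
S(8) = S(7) + S(6) = 21 + 13 = 34
S(9) = S(8) + S(7) = 34 + 21 = 55
S(10) = S(9) + S(8) = 55 + 34 = 89
S(11) = S(10) + S(9) = 89 + 55 = 144
S(12) = S(11) + S(10) = 144 + 89 = 233
S(13) = S(12) + S(11) = 233 + 144 = 377
S(14) = S(13) + S(12) = 377 + 233 = 610

610


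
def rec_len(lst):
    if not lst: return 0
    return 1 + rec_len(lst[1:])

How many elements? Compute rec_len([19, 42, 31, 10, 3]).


rec_len([19, 42, 31, 10, 3]) = 1 + rec_len([42, 31, 10, 3])
rec_len([42, 31, 10, 3]) = 1 + rec_len([31, 10, 3])
rec_len([31, 10, 3]) = 1 + rec_len([10, 3])
rec_len([10, 3]) = 1 + rec_len([3])
rec_len([3]) = 1 + rec_len([])
rec_len([]) = 0  (base case)
Unwinding: 1 + 1 + 1 + 1 + 1 + 0 = 5

5


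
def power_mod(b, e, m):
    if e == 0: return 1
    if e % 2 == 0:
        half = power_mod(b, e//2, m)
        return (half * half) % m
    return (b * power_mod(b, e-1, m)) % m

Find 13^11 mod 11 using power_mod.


power_mod(13, 11, 11): e is odd, compute power_mod(13, 10, 11)
  power_mod(13, 10, 11): e is even, compute power_mod(13, 5, 11)
    power_mod(13, 5, 11): e is odd, compute power_mod(13, 4, 11)
      power_mod(13, 4, 11): e is even, compute power_mod(13, 2, 11)
        power_mod(13, 2, 11): e is even, compute power_mod(13, 1, 11)
          power_mod(13, 1, 11): e is odd, compute power_mod(13, 0, 11)
          power_mod(13, 0, 11) = 1
          (13 * 1) % 11 = 2
        half=2, (2*2) % 11 = 4
      half=4, (4*4) % 11 = 5
    (13 * 5) % 11 = 10
  half=10, (10*10) % 11 = 1
(13 * 1) % 11 = 2

2


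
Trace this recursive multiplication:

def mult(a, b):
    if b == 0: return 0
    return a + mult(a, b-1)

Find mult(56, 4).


mult(56, 4) = 56 + mult(56, 3)
mult(56, 3) = 56 + mult(56, 2)
mult(56, 2) = 56 + mult(56, 1)
mult(56, 1) = 56 + mult(56, 0)
mult(56, 0) = 0  (base case)
Total: 56 + 56 + 56 + 56 + 0 = 224

224


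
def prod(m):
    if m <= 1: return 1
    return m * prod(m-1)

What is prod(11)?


prod(11)
= 11 * prod(10)
= 11 * 10 * prod(9)
= 11 * 10 * 9 * prod(8)
= 11 * 10 * 9 * 8 * prod(7)
= 11 * 10 * 9 * 8 * 7 * prod(6)
= 11 * 10 * 9 * 8 * 7 * 6 * prod(5)
= 11 * 10 * 9 * 8 * 7 * 6 * 5 * prod(4)
= 11 * 10 * 9 * 8 * 7 * 6 * 5 * 4 * prod(3)
= 11 * 10 * 9 * 8 * 7 * 6 * 5 * 4 * 3 * prod(2)
= 11 * 10 * 9 * 8 * 7 * 6 * 5 * 4 * 3 * 2 * prod(1)
= 11 * 10 * 9 * 8 * 7 * 6 * 5 * 4 * 3 * 2 * 1
= 39916800

39916800


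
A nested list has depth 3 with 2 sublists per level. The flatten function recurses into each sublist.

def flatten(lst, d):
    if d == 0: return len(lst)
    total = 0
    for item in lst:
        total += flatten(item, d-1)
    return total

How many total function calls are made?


At depth 0 (root): 1 call
At depth 1: each of 1 parents calls flatten on 2 children = 2 calls
At depth 2: each of 2 parents calls flatten on 2 children = 4 calls
At depth 3: each of 4 parents calls flatten on 2 children = 8 calls
Total: 1 + 2 + 4 + 8 = 15

15


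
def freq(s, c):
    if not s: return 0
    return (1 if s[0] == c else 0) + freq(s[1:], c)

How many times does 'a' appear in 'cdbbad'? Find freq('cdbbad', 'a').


s[0]='c' != 'a' -> 0
s[0]='d' != 'a' -> 0
s[0]='b' != 'a' -> 0
s[0]='b' != 'a' -> 0
s[0]='a' == 'a' -> 1
s[0]='d' != 'a' -> 0
Sum: 0 + 0 + 0 + 0 + 1 + 0 = 1

1


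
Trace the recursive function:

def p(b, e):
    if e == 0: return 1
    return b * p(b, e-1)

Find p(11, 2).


p(11, 2)
= 11 * p(11, 1)
= 11 * 11 * p(11, 0)
= 11 * 11 * 1
= 121

121


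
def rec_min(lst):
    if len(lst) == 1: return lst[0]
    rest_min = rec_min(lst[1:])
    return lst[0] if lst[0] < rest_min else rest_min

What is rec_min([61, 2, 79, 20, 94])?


rec_min([61, 2, 79, 20, 94]): compare 61 with rec_min([2, 79, 20, 94])
rec_min([2, 79, 20, 94]): compare 2 with rec_min([79, 20, 94])
rec_min([79, 20, 94]): compare 79 with rec_min([20, 94])
rec_min([20, 94]): compare 20 with rec_min([94])
rec_min([94]) = 94  (base case)
Compare 20 with 94 -> 20
Compare 79 with 20 -> 20
Compare 2 with 20 -> 2
Compare 61 with 2 -> 2

2


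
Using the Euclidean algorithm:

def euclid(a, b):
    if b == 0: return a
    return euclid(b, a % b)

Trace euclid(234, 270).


euclid(234, 270) = euclid(270, 234)
euclid(270, 234) = euclid(234, 36)
euclid(234, 36) = euclid(36, 18)
euclid(36, 18) = euclid(18, 0)
euclid(18, 0) = 18  (base case)

18


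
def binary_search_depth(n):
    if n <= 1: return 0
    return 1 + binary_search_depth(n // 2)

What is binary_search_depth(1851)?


1851 / 2 = 925
925 / 2 = 462
462 / 2 = 231
231 / 2 = 115
115 / 2 = 57
57 / 2 = 28
28 / 2 = 14
14 / 2 = 7
7 / 2 = 3
3 / 2 = 1
Reached 1 after 10 halvings

10


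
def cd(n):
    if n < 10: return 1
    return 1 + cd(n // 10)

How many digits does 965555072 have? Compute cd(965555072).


cd(965555072) = 1 + cd(96555507)
cd(96555507) = 1 + cd(9655550)
cd(9655550) = 1 + cd(965555)
cd(965555) = 1 + cd(96555)
cd(96555) = 1 + cd(9655)
cd(9655) = 1 + cd(965)
cd(965) = 1 + cd(96)
cd(96) = 1 + cd(9)
cd(9) = 1  (base case: 9 < 10)
Unwinding: 1 + 1 + 1 + 1 + 1 + 1 + 1 + 1 + 1 = 9

9


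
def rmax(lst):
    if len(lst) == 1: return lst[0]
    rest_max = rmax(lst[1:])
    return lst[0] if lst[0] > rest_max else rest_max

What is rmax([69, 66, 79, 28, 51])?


rmax([69, 66, 79, 28, 51]): compare 69 with rmax([66, 79, 28, 51])
rmax([66, 79, 28, 51]): compare 66 with rmax([79, 28, 51])
rmax([79, 28, 51]): compare 79 with rmax([28, 51])
rmax([28, 51]): compare 28 with rmax([51])
rmax([51]) = 51  (base case)
Compare 28 with 51 -> 51
Compare 79 with 51 -> 79
Compare 66 with 79 -> 79
Compare 69 with 79 -> 79

79


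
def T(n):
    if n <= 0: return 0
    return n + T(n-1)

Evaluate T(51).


T(51)
= 51 + 50 + 49 + 48 + 47 + 46 + 45 + 44 + 43 + 42 + 41 + 40 + 39 + 38 + 37 + 36 + 35 + 34 + 33 + 32 + 31 + 30 + 29 + 28 + 27 + 26 + 25 + 24 + 23 + 22 + 21 + 20 + 19 + 18 + 17 + 16 + 15 + 14 + 13 + 12 + 11 + 10 + 9 + 8 + 7 + 6 + 5 + 4 + 3 + 2 + 1 + T(0)
= 51 + 50 + 49 + 48 + 47 + 46 + 45 + 44 + 43 + 42 + 41 + 40 + 39 + 38 + 37 + 36 + 35 + 34 + 33 + 32 + 31 + 30 + 29 + 28 + 27 + 26 + 25 + 24 + 23 + 22 + 21 + 20 + 19 + 18 + 17 + 16 + 15 + 14 + 13 + 12 + 11 + 10 + 9 + 8 + 7 + 6 + 5 + 4 + 3 + 2 + 1 + 0
= 1326

1326


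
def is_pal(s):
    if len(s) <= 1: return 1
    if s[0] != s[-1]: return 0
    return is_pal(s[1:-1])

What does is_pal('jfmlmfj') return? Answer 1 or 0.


is_pal('jfmlmfj'): s[0]='j' == s[-1]='j' -> check is_pal('fmlmf')
is_pal('fmlmf'): s[0]='f' == s[-1]='f' -> check is_pal('mlm')
is_pal('mlm'): s[0]='m' == s[-1]='m' -> check is_pal('l')
is_pal('l'): len <= 1 -> return 1  (base case)
Result: 1 (palindrome)

1


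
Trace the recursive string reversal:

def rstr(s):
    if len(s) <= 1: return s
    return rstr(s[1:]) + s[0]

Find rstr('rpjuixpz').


rstr('rpjuixpz') = rstr('pjuixpz') + 'r'
rstr('pjuixpz') = rstr('juixpz') + 'p'
rstr('juixpz') = rstr('uixpz') + 'j'
rstr('uixpz') = rstr('ixpz') + 'u'
rstr('ixpz') = rstr('xpz') + 'i'
rstr('xpz') = rstr('pz') + 'x'
rstr('pz') = rstr('z') + 'p'
rstr('z') = 'z'  (base case)
Concatenating: 'z' + 'p' + 'x' + 'i' + 'u' + 'j' + 'p' + 'r' = 'zpxiujpr'

zpxiujpr


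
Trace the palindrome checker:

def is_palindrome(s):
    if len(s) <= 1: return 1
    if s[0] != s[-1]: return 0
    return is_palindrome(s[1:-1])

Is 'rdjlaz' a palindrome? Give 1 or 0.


is_palindrome('rdjlaz'): s[0]='r' != s[-1]='z' -> return 0
Result: 0 (not a palindrome)

0


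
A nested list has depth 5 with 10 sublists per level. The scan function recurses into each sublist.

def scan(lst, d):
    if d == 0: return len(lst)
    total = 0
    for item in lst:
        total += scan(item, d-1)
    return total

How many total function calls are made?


At depth 0 (root): 1 call
At depth 1: each of 1 parents calls scan on 10 children = 10 calls
At depth 2: each of 10 parents calls scan on 10 children = 100 calls
At depth 3: each of 100 parents calls scan on 10 children = 1000 calls
At depth 4: each of 1000 parents calls scan on 10 children = 10000 calls
At depth 5: each of 10000 parents calls scan on 10 children = 100000 calls
Total: 1 + 10 + 100 + 1000 + 10000 + 100000 = 111111

111111


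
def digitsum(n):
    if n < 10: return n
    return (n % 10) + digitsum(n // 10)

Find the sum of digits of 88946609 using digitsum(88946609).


digitsum(88946609) = 9 + digitsum(8894660)
digitsum(8894660) = 0 + digitsum(889466)
digitsum(889466) = 6 + digitsum(88946)
digitsum(88946) = 6 + digitsum(8894)
digitsum(8894) = 4 + digitsum(889)
digitsum(889) = 9 + digitsum(88)
digitsum(88) = 8 + digitsum(8)
digitsum(8) = 8  (base case)
Total: 9 + 0 + 6 + 6 + 4 + 9 + 8 + 8 = 50

50


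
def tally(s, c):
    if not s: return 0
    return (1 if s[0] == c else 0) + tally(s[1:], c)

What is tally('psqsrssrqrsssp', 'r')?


s[0]='p' != 'r' -> 0
s[0]='s' != 'r' -> 0
s[0]='q' != 'r' -> 0
s[0]='s' != 'r' -> 0
s[0]='r' == 'r' -> 1
s[0]='s' != 'r' -> 0
s[0]='s' != 'r' -> 0
s[0]='r' == 'r' -> 1
s[0]='q' != 'r' -> 0
s[0]='r' == 'r' -> 1
s[0]='s' != 'r' -> 0
s[0]='s' != 'r' -> 0
s[0]='s' != 'r' -> 0
s[0]='p' != 'r' -> 0
Sum: 0 + 0 + 0 + 0 + 1 + 0 + 0 + 1 + 0 + 1 + 0 + 0 + 0 + 0 = 3

3


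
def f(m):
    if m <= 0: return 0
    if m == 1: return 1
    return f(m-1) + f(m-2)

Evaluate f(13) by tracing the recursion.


Computing f(13) bottom-up:
f(0) = 0
f(1) = 1
f(2) = f(1) + f(0) = 1 + 0 = 1
f(3) = f(2) + f(1) = 1 + 1 = 2
f(4) = f(3) + f(2) = 2 + 1 = 3
f(5) = f(4) + f(3) = 3 + 2 = 5
f(6) = f(5) + f(4) = 5 + 3 = 8
f(7) = f(6) + f(5) = 8 + 5 = 13
f(8) = f(7) + f(6) = 13 + 8 = 21
f(9) = f(8) + f(7) = 21 + 13 = 34
f(10) = f(9) + f(8) = 34 + 21 = 55
f(11) = f(10) + f(9) = 55 + 34 = 89
f(12) = f(11) + f(10) = 89 + 55 = 144
f(13) = f(12) + f(11) = 144 + 89 = 233

233


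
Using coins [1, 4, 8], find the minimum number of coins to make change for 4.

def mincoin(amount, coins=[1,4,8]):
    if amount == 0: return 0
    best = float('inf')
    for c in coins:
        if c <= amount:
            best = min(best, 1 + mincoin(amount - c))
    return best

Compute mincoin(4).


Building up with DP:
mincoin(0) = 0
mincoin(1) = min(1+mincoin(0)=1+0=1) = 1
mincoin(2) = min(1+mincoin(1)=1+1=2) = 2
mincoin(3) = min(1+mincoin(2)=1+2=3) = 3
mincoin(4) = min(1+mincoin(3)=1+3=4, 1+mincoin(0)=1+0=1) = 1

1


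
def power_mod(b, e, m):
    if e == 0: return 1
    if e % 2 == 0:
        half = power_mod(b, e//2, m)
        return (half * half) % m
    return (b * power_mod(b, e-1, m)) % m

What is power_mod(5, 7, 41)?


power_mod(5, 7, 41): e is odd, compute power_mod(5, 6, 41)
  power_mod(5, 6, 41): e is even, compute power_mod(5, 3, 41)
    power_mod(5, 3, 41): e is odd, compute power_mod(5, 2, 41)
      power_mod(5, 2, 41): e is even, compute power_mod(5, 1, 41)
        power_mod(5, 1, 41): e is odd, compute power_mod(5, 0, 41)
          power_mod(5, 0, 41) = 1
        (5 * 1) % 41 = 5
      half=5, (5*5) % 41 = 25
    (5 * 25) % 41 = 2
  half=2, (2*2) % 41 = 4
(5 * 4) % 41 = 20

20


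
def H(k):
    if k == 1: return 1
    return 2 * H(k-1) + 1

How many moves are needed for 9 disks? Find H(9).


H(9) = 2 * H(8) + 1
H(8) = 2 * H(7) + 1
H(7) = 2 * H(6) + 1
H(6) = 2 * H(5) + 1
H(5) = 2 * H(4) + 1
H(4) = 2 * H(3) + 1
H(3) = 2 * H(2) + 1
H(2) = 2 * H(1) + 1
H(1) = 1  (base case)
H(2) = 2 * 1 + 1 = 3
H(3) = 2 * 3 + 1 = 7
H(4) = 2 * 7 + 1 = 15
H(5) = 2 * 15 + 1 = 31
H(6) = 2 * 31 + 1 = 63
H(7) = 2 * 63 + 1 = 127
H(8) = 2 * 127 + 1 = 255
H(9) = 2 * 255 + 1 = 511

511


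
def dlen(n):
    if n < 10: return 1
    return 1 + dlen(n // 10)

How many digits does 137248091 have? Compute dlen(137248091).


dlen(137248091) = 1 + dlen(13724809)
dlen(13724809) = 1 + dlen(1372480)
dlen(1372480) = 1 + dlen(137248)
dlen(137248) = 1 + dlen(13724)
dlen(13724) = 1 + dlen(1372)
dlen(1372) = 1 + dlen(137)
dlen(137) = 1 + dlen(13)
dlen(13) = 1 + dlen(1)
dlen(1) = 1  (base case: 1 < 10)
Unwinding: 1 + 1 + 1 + 1 + 1 + 1 + 1 + 1 + 1 = 9

9


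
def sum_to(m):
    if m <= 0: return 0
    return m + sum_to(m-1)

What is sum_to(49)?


sum_to(49)
= 49 + 48 + 47 + 46 + 45 + 44 + 43 + 42 + 41 + 40 + 39 + 38 + 37 + 36 + 35 + 34 + 33 + 32 + 31 + 30 + 29 + 28 + 27 + 26 + 25 + 24 + 23 + 22 + 21 + 20 + 19 + 18 + 17 + 16 + 15 + 14 + 13 + 12 + 11 + 10 + 9 + 8 + 7 + 6 + 5 + 4 + 3 + 2 + 1 + sum_to(0)
= 49 + 48 + 47 + 46 + 45 + 44 + 43 + 42 + 41 + 40 + 39 + 38 + 37 + 36 + 35 + 34 + 33 + 32 + 31 + 30 + 29 + 28 + 27 + 26 + 25 + 24 + 23 + 22 + 21 + 20 + 19 + 18 + 17 + 16 + 15 + 14 + 13 + 12 + 11 + 10 + 9 + 8 + 7 + 6 + 5 + 4 + 3 + 2 + 1 + 0
= 1225

1225


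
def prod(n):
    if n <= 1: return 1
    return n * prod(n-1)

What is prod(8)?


prod(8)
= 8 * prod(7)
= 8 * 7 * prod(6)
= 8 * 7 * 6 * prod(5)
= 8 * 7 * 6 * 5 * prod(4)
= 8 * 7 * 6 * 5 * 4 * prod(3)
= 8 * 7 * 6 * 5 * 4 * 3 * prod(2)
= 8 * 7 * 6 * 5 * 4 * 3 * 2 * prod(1)
= 8 * 7 * 6 * 5 * 4 * 3 * 2 * 1
= 40320

40320


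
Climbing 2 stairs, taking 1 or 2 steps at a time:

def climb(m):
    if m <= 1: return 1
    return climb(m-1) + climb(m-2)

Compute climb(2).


Building up from base cases:
climb(0) = 1
climb(1) = 1
climb(2) = climb(1) + climb(0) = 1 + 1 = 2

2


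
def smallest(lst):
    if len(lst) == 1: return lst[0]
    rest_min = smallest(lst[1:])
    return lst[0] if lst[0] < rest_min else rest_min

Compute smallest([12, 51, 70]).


smallest([12, 51, 70]): compare 12 with smallest([51, 70])
smallest([51, 70]): compare 51 with smallest([70])
smallest([70]) = 70  (base case)
Compare 51 with 70 -> 51
Compare 12 with 51 -> 12

12


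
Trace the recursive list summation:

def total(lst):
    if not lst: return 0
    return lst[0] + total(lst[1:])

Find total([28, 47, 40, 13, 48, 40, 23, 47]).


total([28, 47, 40, 13, 48, 40, 23, 47]) = 28 + total([47, 40, 13, 48, 40, 23, 47])
total([47, 40, 13, 48, 40, 23, 47]) = 47 + total([40, 13, 48, 40, 23, 47])
total([40, 13, 48, 40, 23, 47]) = 40 + total([13, 48, 40, 23, 47])
total([13, 48, 40, 23, 47]) = 13 + total([48, 40, 23, 47])
total([48, 40, 23, 47]) = 48 + total([40, 23, 47])
total([40, 23, 47]) = 40 + total([23, 47])
total([23, 47]) = 23 + total([47])
total([47]) = 47 + total([])
total([]) = 0  (base case)
Total: 28 + 47 + 40 + 13 + 48 + 40 + 23 + 47 + 0 = 286

286


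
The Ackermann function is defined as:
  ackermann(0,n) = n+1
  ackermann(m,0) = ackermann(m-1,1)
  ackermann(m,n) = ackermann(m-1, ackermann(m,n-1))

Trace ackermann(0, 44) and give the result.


ackermann(0, 44) = 45
Result: ackermann(0, 44) = 45

45


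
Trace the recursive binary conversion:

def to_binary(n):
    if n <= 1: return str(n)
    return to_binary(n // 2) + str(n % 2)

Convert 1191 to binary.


to_binary(1191) = to_binary(595) + '1'
to_binary(595) = to_binary(297) + '1'
to_binary(297) = to_binary(148) + '1'
to_binary(148) = to_binary(74) + '0'
to_binary(74) = to_binary(37) + '0'
to_binary(37) = to_binary(18) + '1'
to_binary(18) = to_binary(9) + '0'
to_binary(9) = to_binary(4) + '1'
to_binary(4) = to_binary(2) + '0'
to_binary(2) = to_binary(1) + '0'
to_binary(1) = '1'  (base case)
Concatenating: '1' + '0' + '0' + '1' + '0' + '1' + '0' + '0' + '1' + '1' + '1' = '10010100111'

10010100111


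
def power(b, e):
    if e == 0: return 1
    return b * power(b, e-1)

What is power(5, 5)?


power(5, 5)
= 5 * power(5, 4)
= 5 * 5 * power(5, 3)
= 5 * 5 * 5 * power(5, 2)
= 5 * 5 * 5 * 5 * power(5, 1)
= 5 * 5 * 5 * 5 * 5 * power(5, 0)
= 5 * 5 * 5 * 5 * 5 * 1
= 3125

3125


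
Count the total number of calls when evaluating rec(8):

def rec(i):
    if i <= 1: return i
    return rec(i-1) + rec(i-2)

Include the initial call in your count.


Let C(n) = total calls for rec(n)
C(0) = 1, C(1) = 1
C(2) = 1 + C(1) + C(0) = 1 + 1 + 1 = 3
C(3) = 1 + C(2) + C(1) = 1 + 3 + 1 = 5
C(4) = 1 + C(3) + C(2) = 1 + 5 + 3 = 9
C(5) = 1 + C(4) + C(3) = 1 + 9 + 5 = 15
C(6) = 1 + C(5) + C(4) = 1 + 15 + 9 = 25
C(7) = 1 + C(6) + C(5) = 1 + 25 + 15 = 41
C(8) = 1 + C(7) + C(6) = 1 + 41 + 25 = 67

67


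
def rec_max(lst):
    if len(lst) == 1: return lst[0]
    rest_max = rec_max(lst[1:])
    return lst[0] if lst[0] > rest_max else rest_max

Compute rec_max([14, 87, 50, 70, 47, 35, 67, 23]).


rec_max([14, 87, 50, 70, 47, 35, 67, 23]): compare 14 with rec_max([87, 50, 70, 47, 35, 67, 23])
rec_max([87, 50, 70, 47, 35, 67, 23]): compare 87 with rec_max([50, 70, 47, 35, 67, 23])
rec_max([50, 70, 47, 35, 67, 23]): compare 50 with rec_max([70, 47, 35, 67, 23])
rec_max([70, 47, 35, 67, 23]): compare 70 with rec_max([47, 35, 67, 23])
rec_max([47, 35, 67, 23]): compare 47 with rec_max([35, 67, 23])
rec_max([35, 67, 23]): compare 35 with rec_max([67, 23])
rec_max([67, 23]): compare 67 with rec_max([23])
rec_max([23]) = 23  (base case)
Compare 67 with 23 -> 67
Compare 35 with 67 -> 67
Compare 47 with 67 -> 67
Compare 70 with 67 -> 70
Compare 50 with 70 -> 70
Compare 87 with 70 -> 87
Compare 14 with 87 -> 87

87


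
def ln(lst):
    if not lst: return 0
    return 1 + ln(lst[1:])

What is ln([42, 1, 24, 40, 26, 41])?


ln([42, 1, 24, 40, 26, 41]) = 1 + ln([1, 24, 40, 26, 41])
ln([1, 24, 40, 26, 41]) = 1 + ln([24, 40, 26, 41])
ln([24, 40, 26, 41]) = 1 + ln([40, 26, 41])
ln([40, 26, 41]) = 1 + ln([26, 41])
ln([26, 41]) = 1 + ln([41])
ln([41]) = 1 + ln([])
ln([]) = 0  (base case)
Unwinding: 1 + 1 + 1 + 1 + 1 + 1 + 0 = 6

6


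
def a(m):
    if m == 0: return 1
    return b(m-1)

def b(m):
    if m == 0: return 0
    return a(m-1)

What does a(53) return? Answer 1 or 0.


a(53) = b(52)
b(52) = a(51)
a(51) = b(50)
b(50) = a(49)
a(49) = b(48)
b(48) = a(47)
a(47) = b(46)
b(46) = a(45)
a(45) = b(44)
b(44) = a(43)
a(43) = b(42)
b(42) = a(41)
a(41) = b(40)
b(40) = a(39)
a(39) = b(38)
b(38) = a(37)
a(37) = b(36)
b(36) = a(35)
a(35) = b(34)
b(34) = a(33)
a(33) = b(32)
b(32) = a(31)
a(31) = b(30)
b(30) = a(29)
a(29) = b(28)
b(28) = a(27)
a(27) = b(26)
b(26) = a(25)
a(25) = b(24)
b(24) = a(23)
a(23) = b(22)
b(22) = a(21)
a(21) = b(20)
b(20) = a(19)
a(19) = b(18)
b(18) = a(17)
a(17) = b(16)
b(16) = a(15)
a(15) = b(14)
b(14) = a(13)
a(13) = b(12)
b(12) = a(11)
a(11) = b(10)
b(10) = a(9)
a(9) = b(8)
b(8) = a(7)
a(7) = b(6)
b(6) = a(5)
a(5) = b(4)
b(4) = a(3)
a(3) = b(2)
b(2) = a(1)
a(1) = b(0)
b(0) = 0  (base case)
Result: 0

0


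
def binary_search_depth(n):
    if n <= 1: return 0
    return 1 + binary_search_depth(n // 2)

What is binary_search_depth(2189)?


2189 / 2 = 1094
1094 / 2 = 547
547 / 2 = 273
273 / 2 = 136
136 / 2 = 68
68 / 2 = 34
34 / 2 = 17
17 / 2 = 8
8 / 2 = 4
4 / 2 = 2
2 / 2 = 1
Reached 1 after 11 halvings

11


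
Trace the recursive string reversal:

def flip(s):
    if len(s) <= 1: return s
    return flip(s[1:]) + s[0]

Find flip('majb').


flip('majb') = flip('ajb') + 'm'
flip('ajb') = flip('jb') + 'a'
flip('jb') = flip('b') + 'j'
flip('b') = 'b'  (base case)
Concatenating: 'b' + 'j' + 'a' + 'm' = 'bjam'

bjam


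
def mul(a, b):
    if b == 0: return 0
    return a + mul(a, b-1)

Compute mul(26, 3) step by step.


mul(26, 3) = 26 + mul(26, 2)
mul(26, 2) = 26 + mul(26, 1)
mul(26, 1) = 26 + mul(26, 0)
mul(26, 0) = 0  (base case)
Total: 26 + 26 + 26 + 0 = 78

78


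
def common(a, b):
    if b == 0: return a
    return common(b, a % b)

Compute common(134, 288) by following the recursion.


common(134, 288) = common(288, 134)
common(288, 134) = common(134, 20)
common(134, 20) = common(20, 14)
common(20, 14) = common(14, 6)
common(14, 6) = common(6, 2)
common(6, 2) = common(2, 0)
common(2, 0) = 2  (base case)

2


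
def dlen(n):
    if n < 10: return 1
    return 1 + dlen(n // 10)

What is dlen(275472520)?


dlen(275472520) = 1 + dlen(27547252)
dlen(27547252) = 1 + dlen(2754725)
dlen(2754725) = 1 + dlen(275472)
dlen(275472) = 1 + dlen(27547)
dlen(27547) = 1 + dlen(2754)
dlen(2754) = 1 + dlen(275)
dlen(275) = 1 + dlen(27)
dlen(27) = 1 + dlen(2)
dlen(2) = 1  (base case: 2 < 10)
Unwinding: 1 + 1 + 1 + 1 + 1 + 1 + 1 + 1 + 1 = 9

9


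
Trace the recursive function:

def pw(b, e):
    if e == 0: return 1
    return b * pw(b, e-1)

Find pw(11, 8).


pw(11, 8)
= 11 * pw(11, 7)
= 11 * 11 * pw(11, 6)
= 11 * 11 * 11 * pw(11, 5)
= 11 * 11 * 11 * 11 * pw(11, 4)
= 11 * 11 * 11 * 11 * 11 * pw(11, 3)
= 11 * 11 * 11 * 11 * 11 * 11 * pw(11, 2)
= 11 * 11 * 11 * 11 * 11 * 11 * 11 * pw(11, 1)
= 11 * 11 * 11 * 11 * 11 * 11 * 11 * 11 * pw(11, 0)
= 11 * 11 * 11 * 11 * 11 * 11 * 11 * 11 * 1
= 214358881

214358881


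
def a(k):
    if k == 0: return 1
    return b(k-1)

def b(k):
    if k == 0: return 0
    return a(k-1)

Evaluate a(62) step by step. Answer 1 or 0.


a(62) = b(61)
b(61) = a(60)
a(60) = b(59)
b(59) = a(58)
a(58) = b(57)
b(57) = a(56)
a(56) = b(55)
b(55) = a(54)
a(54) = b(53)
b(53) = a(52)
a(52) = b(51)
b(51) = a(50)
a(50) = b(49)
b(49) = a(48)
a(48) = b(47)
b(47) = a(46)
a(46) = b(45)
b(45) = a(44)
a(44) = b(43)
b(43) = a(42)
a(42) = b(41)
b(41) = a(40)
a(40) = b(39)
b(39) = a(38)
a(38) = b(37)
b(37) = a(36)
a(36) = b(35)
b(35) = a(34)
a(34) = b(33)
b(33) = a(32)
a(32) = b(31)
b(31) = a(30)
a(30) = b(29)
b(29) = a(28)
a(28) = b(27)
b(27) = a(26)
a(26) = b(25)
b(25) = a(24)
a(24) = b(23)
b(23) = a(22)
a(22) = b(21)
b(21) = a(20)
a(20) = b(19)
b(19) = a(18)
a(18) = b(17)
b(17) = a(16)
a(16) = b(15)
b(15) = a(14)
a(14) = b(13)
b(13) = a(12)
a(12) = b(11)
b(11) = a(10)
a(10) = b(9)
b(9) = a(8)
a(8) = b(7)
b(7) = a(6)
a(6) = b(5)
b(5) = a(4)
a(4) = b(3)
b(3) = a(2)
a(2) = b(1)
b(1) = a(0)
a(0) = 1  (base case)
Result: 1

1


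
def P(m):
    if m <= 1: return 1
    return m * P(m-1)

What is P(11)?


P(11)
= 11 * P(10)
= 11 * 10 * P(9)
= 11 * 10 * 9 * P(8)
= 11 * 10 * 9 * 8 * P(7)
= 11 * 10 * 9 * 8 * 7 * P(6)
= 11 * 10 * 9 * 8 * 7 * 6 * P(5)
= 11 * 10 * 9 * 8 * 7 * 6 * 5 * P(4)
= 11 * 10 * 9 * 8 * 7 * 6 * 5 * 4 * P(3)
= 11 * 10 * 9 * 8 * 7 * 6 * 5 * 4 * 3 * P(2)
= 11 * 10 * 9 * 8 * 7 * 6 * 5 * 4 * 3 * 2 * P(1)
= 11 * 10 * 9 * 8 * 7 * 6 * 5 * 4 * 3 * 2 * 1
= 39916800

39916800


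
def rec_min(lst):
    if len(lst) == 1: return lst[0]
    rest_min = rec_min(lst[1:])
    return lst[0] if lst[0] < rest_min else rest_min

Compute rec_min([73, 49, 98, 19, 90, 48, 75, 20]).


rec_min([73, 49, 98, 19, 90, 48, 75, 20]): compare 73 with rec_min([49, 98, 19, 90, 48, 75, 20])
rec_min([49, 98, 19, 90, 48, 75, 20]): compare 49 with rec_min([98, 19, 90, 48, 75, 20])
rec_min([98, 19, 90, 48, 75, 20]): compare 98 with rec_min([19, 90, 48, 75, 20])
rec_min([19, 90, 48, 75, 20]): compare 19 with rec_min([90, 48, 75, 20])
rec_min([90, 48, 75, 20]): compare 90 with rec_min([48, 75, 20])
rec_min([48, 75, 20]): compare 48 with rec_min([75, 20])
rec_min([75, 20]): compare 75 with rec_min([20])
rec_min([20]) = 20  (base case)
Compare 75 with 20 -> 20
Compare 48 with 20 -> 20
Compare 90 with 20 -> 20
Compare 19 with 20 -> 19
Compare 98 with 19 -> 19
Compare 49 with 19 -> 19
Compare 73 with 19 -> 19

19


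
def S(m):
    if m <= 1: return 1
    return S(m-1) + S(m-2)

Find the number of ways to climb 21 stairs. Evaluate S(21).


Building up from base cases:
S(0) = 1
S(1) = 1
S(2) = S(1) + S(0) = 1 + 1 = 2
S(3) = S(2) + S(1) = 2 + 1 = 3
S(4) = S(3) + S(2) = 3 + 2 = 5
S(5) = S(4) + S(3) = 5 + 3 = 8
S(6) = S(5) + S(4) = 8 + 5 = 13
S(7) = S(6) + S(5) = 13 + 8 = 21
S(8) = S(7) + S(6) = 21 + 13 = 34
S(9) = S(8) + S(7) = 34 + 21 = 55
S(10) = S(9) + S(8) = 55 + 34 = 89
S(11) = S(10) + S(9) = 89 + 55 = 144
S(12) = S(11) + S(10) = 144 + 89 = 233
S(13) = S(12) + S(11) = 233 + 144 = 377
S(14) = S(13) + S(12) = 377 + 233 = 610
S(15) = S(14) + S(13) = 610 + 377 = 987
S(16) = S(15) + S(14) = 987 + 610 = 1597
S(17) = S(16) + S(15) = 1597 + 987 = 2584
S(18) = S(17) + S(16) = 2584 + 1597 = 4181
S(19) = S(18) + S(17) = 4181 + 2584 = 6765
S(20) = S(19) + S(18) = 6765 + 4181 = 10946
S(21) = S(20) + S(19) = 10946 + 6765 = 17711

17711


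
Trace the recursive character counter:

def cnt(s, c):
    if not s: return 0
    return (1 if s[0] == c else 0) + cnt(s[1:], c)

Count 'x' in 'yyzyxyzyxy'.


s[0]='y' != 'x' -> 0
s[0]='y' != 'x' -> 0
s[0]='z' != 'x' -> 0
s[0]='y' != 'x' -> 0
s[0]='x' == 'x' -> 1
s[0]='y' != 'x' -> 0
s[0]='z' != 'x' -> 0
s[0]='y' != 'x' -> 0
s[0]='x' == 'x' -> 1
s[0]='y' != 'x' -> 0
Sum: 0 + 0 + 0 + 0 + 1 + 0 + 0 + 0 + 1 + 0 = 2

2


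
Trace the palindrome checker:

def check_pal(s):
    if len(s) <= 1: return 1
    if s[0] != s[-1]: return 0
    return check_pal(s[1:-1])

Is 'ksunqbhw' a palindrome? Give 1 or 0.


check_pal('ksunqbhw'): s[0]='k' != s[-1]='w' -> return 0
Result: 0 (not a palindrome)

0


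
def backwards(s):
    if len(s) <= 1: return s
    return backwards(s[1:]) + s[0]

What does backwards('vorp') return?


backwards('vorp') = backwards('orp') + 'v'
backwards('orp') = backwards('rp') + 'o'
backwards('rp') = backwards('p') + 'r'
backwards('p') = 'p'  (base case)
Concatenating: 'p' + 'r' + 'o' + 'v' = 'prov'

prov


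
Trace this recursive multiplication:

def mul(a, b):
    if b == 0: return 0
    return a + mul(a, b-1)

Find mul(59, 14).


mul(59, 14) = 59 + mul(59, 13)
mul(59, 13) = 59 + mul(59, 12)
mul(59, 12) = 59 + mul(59, 11)
mul(59, 11) = 59 + mul(59, 10)
mul(59, 10) = 59 + mul(59, 9)
mul(59, 9) = 59 + mul(59, 8)
mul(59, 8) = 59 + mul(59, 7)
mul(59, 7) = 59 + mul(59, 6)
mul(59, 6) = 59 + mul(59, 5)
mul(59, 5) = 59 + mul(59, 4)
mul(59, 4) = 59 + mul(59, 3)
mul(59, 3) = 59 + mul(59, 2)
mul(59, 2) = 59 + mul(59, 1)
mul(59, 1) = 59 + mul(59, 0)
mul(59, 0) = 0  (base case)
Total: 59 + 59 + 59 + 59 + 59 + 59 + 59 + 59 + 59 + 59 + 59 + 59 + 59 + 59 + 0 = 826

826


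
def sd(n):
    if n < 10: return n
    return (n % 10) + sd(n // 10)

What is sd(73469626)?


sd(73469626) = 6 + sd(7346962)
sd(7346962) = 2 + sd(734696)
sd(734696) = 6 + sd(73469)
sd(73469) = 9 + sd(7346)
sd(7346) = 6 + sd(734)
sd(734) = 4 + sd(73)
sd(73) = 3 + sd(7)
sd(7) = 7  (base case)
Total: 6 + 2 + 6 + 9 + 6 + 4 + 3 + 7 = 43

43


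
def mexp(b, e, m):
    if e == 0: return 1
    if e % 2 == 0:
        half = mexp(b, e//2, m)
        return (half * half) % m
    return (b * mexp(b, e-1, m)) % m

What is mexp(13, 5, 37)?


mexp(13, 5, 37): e is odd, compute mexp(13, 4, 37)
  mexp(13, 4, 37): e is even, compute mexp(13, 2, 37)
    mexp(13, 2, 37): e is even, compute mexp(13, 1, 37)
      mexp(13, 1, 37): e is odd, compute mexp(13, 0, 37)
        mexp(13, 0, 37) = 1
      (13 * 1) % 37 = 13
    half=13, (13*13) % 37 = 21
  half=21, (21*21) % 37 = 34
(13 * 34) % 37 = 35

35


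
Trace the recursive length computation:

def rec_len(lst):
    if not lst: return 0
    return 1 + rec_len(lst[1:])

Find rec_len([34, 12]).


rec_len([34, 12]) = 1 + rec_len([12])
rec_len([12]) = 1 + rec_len([])
rec_len([]) = 0  (base case)
Unwinding: 1 + 1 + 0 = 2

2


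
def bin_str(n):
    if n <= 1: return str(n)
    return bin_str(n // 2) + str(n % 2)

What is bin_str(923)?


bin_str(923) = bin_str(461) + '1'
bin_str(461) = bin_str(230) + '1'
bin_str(230) = bin_str(115) + '0'
bin_str(115) = bin_str(57) + '1'
bin_str(57) = bin_str(28) + '1'
bin_str(28) = bin_str(14) + '0'
bin_str(14) = bin_str(7) + '0'
bin_str(7) = bin_str(3) + '1'
bin_str(3) = bin_str(1) + '1'
bin_str(1) = '1'  (base case)
Concatenating: '1' + '1' + '1' + '0' + '0' + '1' + '1' + '0' + '1' + '1' = '1110011011'

1110011011


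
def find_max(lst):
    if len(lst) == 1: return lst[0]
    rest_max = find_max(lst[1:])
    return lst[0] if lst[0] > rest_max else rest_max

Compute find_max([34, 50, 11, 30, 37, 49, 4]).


find_max([34, 50, 11, 30, 37, 49, 4]): compare 34 with find_max([50, 11, 30, 37, 49, 4])
find_max([50, 11, 30, 37, 49, 4]): compare 50 with find_max([11, 30, 37, 49, 4])
find_max([11, 30, 37, 49, 4]): compare 11 with find_max([30, 37, 49, 4])
find_max([30, 37, 49, 4]): compare 30 with find_max([37, 49, 4])
find_max([37, 49, 4]): compare 37 with find_max([49, 4])
find_max([49, 4]): compare 49 with find_max([4])
find_max([4]) = 4  (base case)
Compare 49 with 4 -> 49
Compare 37 with 49 -> 49
Compare 30 with 49 -> 49
Compare 11 with 49 -> 49
Compare 50 with 49 -> 50
Compare 34 with 50 -> 50

50


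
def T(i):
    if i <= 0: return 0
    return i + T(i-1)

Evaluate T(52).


T(52)
= 52 + 51 + 50 + 49 + 48 + 47 + 46 + 45 + 44 + 43 + 42 + 41 + 40 + 39 + 38 + 37 + 36 + 35 + 34 + 33 + 32 + 31 + 30 + 29 + 28 + 27 + 26 + 25 + 24 + 23 + 22 + 21 + 20 + 19 + 18 + 17 + 16 + 15 + 14 + 13 + 12 + 11 + 10 + 9 + 8 + 7 + 6 + 5 + 4 + 3 + 2 + 1 + T(0)
= 52 + 51 + 50 + 49 + 48 + 47 + 46 + 45 + 44 + 43 + 42 + 41 + 40 + 39 + 38 + 37 + 36 + 35 + 34 + 33 + 32 + 31 + 30 + 29 + 28 + 27 + 26 + 25 + 24 + 23 + 22 + 21 + 20 + 19 + 18 + 17 + 16 + 15 + 14 + 13 + 12 + 11 + 10 + 9 + 8 + 7 + 6 + 5 + 4 + 3 + 2 + 1 + 0
= 1378

1378


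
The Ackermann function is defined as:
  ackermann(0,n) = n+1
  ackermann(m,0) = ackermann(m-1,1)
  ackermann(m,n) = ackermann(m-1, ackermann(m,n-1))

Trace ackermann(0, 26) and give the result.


ackermann(0, 26) = 27
Result: ackermann(0, 26) = 27

27


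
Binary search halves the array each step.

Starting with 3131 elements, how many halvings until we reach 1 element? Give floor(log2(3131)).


3131 / 2 = 1565
1565 / 2 = 782
782 / 2 = 391
391 / 2 = 195
195 / 2 = 97
97 / 2 = 48
48 / 2 = 24
24 / 2 = 12
12 / 2 = 6
6 / 2 = 3
3 / 2 = 1
Reached 1 after 11 halvings

11


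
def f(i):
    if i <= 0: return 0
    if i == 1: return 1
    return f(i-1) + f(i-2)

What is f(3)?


Computing f(3) bottom-up:
f(0) = 0
f(1) = 1
f(2) = f(1) + f(0) = 1 + 0 = 1
f(3) = f(2) + f(1) = 1 + 1 = 2

2


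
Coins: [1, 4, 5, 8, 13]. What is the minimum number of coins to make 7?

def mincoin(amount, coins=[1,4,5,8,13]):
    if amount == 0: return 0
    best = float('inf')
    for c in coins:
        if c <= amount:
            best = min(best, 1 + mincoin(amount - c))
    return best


Building up with DP:
mincoin(0) = 0
mincoin(1) = min(1+mincoin(0)=1+0=1) = 1
mincoin(2) = min(1+mincoin(1)=1+1=2) = 2
mincoin(3) = min(1+mincoin(2)=1+2=3) = 3
mincoin(4) = min(1+mincoin(3)=1+3=4, 1+mincoin(0)=1+0=1) = 1
mincoin(5) = min(1+mincoin(4)=1+1=2, 1+mincoin(1)=1+1=2, 1+mincoin(0)=1+0=1) = 1
mincoin(6) = min(1+mincoin(5)=1+1=2, 1+mincoin(2)=1+2=3, 1+mincoin(1)=1+1=2) = 2
mincoin(7) = min(1+mincoin(6)=1+2=3, 1+mincoin(3)=1+3=4, 1+mincoin(2)=1+2=3) = 3

3


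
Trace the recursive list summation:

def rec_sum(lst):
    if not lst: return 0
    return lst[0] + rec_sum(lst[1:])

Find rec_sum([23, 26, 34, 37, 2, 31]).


rec_sum([23, 26, 34, 37, 2, 31]) = 23 + rec_sum([26, 34, 37, 2, 31])
rec_sum([26, 34, 37, 2, 31]) = 26 + rec_sum([34, 37, 2, 31])
rec_sum([34, 37, 2, 31]) = 34 + rec_sum([37, 2, 31])
rec_sum([37, 2, 31]) = 37 + rec_sum([2, 31])
rec_sum([2, 31]) = 2 + rec_sum([31])
rec_sum([31]) = 31 + rec_sum([])
rec_sum([]) = 0  (base case)
Total: 23 + 26 + 34 + 37 + 2 + 31 + 0 = 153

153


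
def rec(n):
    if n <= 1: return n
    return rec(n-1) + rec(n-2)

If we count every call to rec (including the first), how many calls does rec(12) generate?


Let C(n) = total calls for rec(n)
C(0) = 1, C(1) = 1
C(2) = 1 + C(1) + C(0) = 1 + 1 + 1 = 3
C(3) = 1 + C(2) + C(1) = 1 + 3 + 1 = 5
C(4) = 1 + C(3) + C(2) = 1 + 5 + 3 = 9
C(5) = 1 + C(4) + C(3) = 1 + 9 + 5 = 15
C(6) = 1 + C(5) + C(4) = 1 + 15 + 9 = 25
C(7) = 1 + C(6) + C(5) = 1 + 25 + 15 = 41
C(8) = 1 + C(7) + C(6) = 1 + 41 + 25 = 67
C(9) = 1 + C(8) + C(7) = 1 + 67 + 41 = 109
C(10) = 1 + C(9) + C(8) = 1 + 109 + 67 = 177
C(11) = 1 + C(10) + C(9) = 1 + 177 + 109 = 287
C(12) = 1 + C(11) + C(10) = 1 + 287 + 177 = 465

465


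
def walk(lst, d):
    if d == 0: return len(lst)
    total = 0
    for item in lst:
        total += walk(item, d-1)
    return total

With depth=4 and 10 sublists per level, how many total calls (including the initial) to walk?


At depth 0 (root): 1 call
At depth 1: each of 1 parents calls walk on 10 children = 10 calls
At depth 2: each of 10 parents calls walk on 10 children = 100 calls
At depth 3: each of 100 parents calls walk on 10 children = 1000 calls
At depth 4: each of 1000 parents calls walk on 10 children = 10000 calls
Total: 1 + 10 + 100 + 1000 + 10000 = 11111

11111


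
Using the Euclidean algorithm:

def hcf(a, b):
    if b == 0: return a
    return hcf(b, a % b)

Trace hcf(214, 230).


hcf(214, 230) = hcf(230, 214)
hcf(230, 214) = hcf(214, 16)
hcf(214, 16) = hcf(16, 6)
hcf(16, 6) = hcf(6, 4)
hcf(6, 4) = hcf(4, 2)
hcf(4, 2) = hcf(2, 0)
hcf(2, 0) = 2  (base case)

2


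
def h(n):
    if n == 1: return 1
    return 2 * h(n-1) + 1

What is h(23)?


h(23) = 2 * h(22) + 1
h(22) = 2 * h(21) + 1
h(21) = 2 * h(20) + 1
h(20) = 2 * h(19) + 1
h(19) = 2 * h(18) + 1
h(18) = 2 * h(17) + 1
h(17) = 2 * h(16) + 1
h(16) = 2 * h(15) + 1
h(15) = 2 * h(14) + 1
h(14) = 2 * h(13) + 1
h(13) = 2 * h(12) + 1
h(12) = 2 * h(11) + 1
h(11) = 2 * h(10) + 1
h(10) = 2 * h(9) + 1
h(9) = 2 * h(8) + 1
h(8) = 2 * h(7) + 1
h(7) = 2 * h(6) + 1
h(6) = 2 * h(5) + 1
h(5) = 2 * h(4) + 1
h(4) = 2 * h(3) + 1
h(3) = 2 * h(2) + 1
h(2) = 2 * h(1) + 1
h(1) = 1  (base case)
h(2) = 2 * 1 + 1 = 3
h(3) = 2 * 3 + 1 = 7
h(4) = 2 * 7 + 1 = 15
h(5) = 2 * 15 + 1 = 31
h(6) = 2 * 31 + 1 = 63
h(7) = 2 * 63 + 1 = 127
h(8) = 2 * 127 + 1 = 255
h(9) = 2 * 255 + 1 = 511
h(10) = 2 * 511 + 1 = 1023
h(11) = 2 * 1023 + 1 = 2047
h(12) = 2 * 2047 + 1 = 4095
h(13) = 2 * 4095 + 1 = 8191
h(14) = 2 * 8191 + 1 = 16383
h(15) = 2 * 16383 + 1 = 32767
h(16) = 2 * 32767 + 1 = 65535
h(17) = 2 * 65535 + 1 = 131071
h(18) = 2 * 131071 + 1 = 262143
h(19) = 2 * 262143 + 1 = 524287
h(20) = 2 * 524287 + 1 = 1048575
h(21) = 2 * 1048575 + 1 = 2097151
h(22) = 2 * 2097151 + 1 = 4194303
h(23) = 2 * 4194303 + 1 = 8388607

8388607


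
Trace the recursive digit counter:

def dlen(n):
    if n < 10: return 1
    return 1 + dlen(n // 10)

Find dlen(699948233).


dlen(699948233) = 1 + dlen(69994823)
dlen(69994823) = 1 + dlen(6999482)
dlen(6999482) = 1 + dlen(699948)
dlen(699948) = 1 + dlen(69994)
dlen(69994) = 1 + dlen(6999)
dlen(6999) = 1 + dlen(699)
dlen(699) = 1 + dlen(69)
dlen(69) = 1 + dlen(6)
dlen(6) = 1  (base case: 6 < 10)
Unwinding: 1 + 1 + 1 + 1 + 1 + 1 + 1 + 1 + 1 = 9

9


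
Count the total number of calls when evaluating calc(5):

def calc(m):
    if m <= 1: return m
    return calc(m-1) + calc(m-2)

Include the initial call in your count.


Let C(n) = total calls for calc(n)
C(0) = 1, C(1) = 1
C(2) = 1 + C(1) + C(0) = 1 + 1 + 1 = 3
C(3) = 1 + C(2) + C(1) = 1 + 3 + 1 = 5
C(4) = 1 + C(3) + C(2) = 1 + 5 + 3 = 9
C(5) = 1 + C(4) + C(3) = 1 + 9 + 5 = 15

15


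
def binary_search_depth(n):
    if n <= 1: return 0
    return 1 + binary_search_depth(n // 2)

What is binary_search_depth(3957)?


3957 / 2 = 1978
1978 / 2 = 989
989 / 2 = 494
494 / 2 = 247
247 / 2 = 123
123 / 2 = 61
61 / 2 = 30
30 / 2 = 15
15 / 2 = 7
7 / 2 = 3
3 / 2 = 1
Reached 1 after 11 halvings

11


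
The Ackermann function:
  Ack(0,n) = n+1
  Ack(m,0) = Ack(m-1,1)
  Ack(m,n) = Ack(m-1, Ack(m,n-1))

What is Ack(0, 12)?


Ack(0, 12) = 13
Result: Ack(0, 12) = 13

13


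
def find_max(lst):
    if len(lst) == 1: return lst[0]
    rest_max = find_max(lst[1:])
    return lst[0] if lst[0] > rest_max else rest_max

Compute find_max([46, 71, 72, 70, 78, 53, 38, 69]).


find_max([46, 71, 72, 70, 78, 53, 38, 69]): compare 46 with find_max([71, 72, 70, 78, 53, 38, 69])
find_max([71, 72, 70, 78, 53, 38, 69]): compare 71 with find_max([72, 70, 78, 53, 38, 69])
find_max([72, 70, 78, 53, 38, 69]): compare 72 with find_max([70, 78, 53, 38, 69])
find_max([70, 78, 53, 38, 69]): compare 70 with find_max([78, 53, 38, 69])
find_max([78, 53, 38, 69]): compare 78 with find_max([53, 38, 69])
find_max([53, 38, 69]): compare 53 with find_max([38, 69])
find_max([38, 69]): compare 38 with find_max([69])
find_max([69]) = 69  (base case)
Compare 38 with 69 -> 69
Compare 53 with 69 -> 69
Compare 78 with 69 -> 78
Compare 70 with 78 -> 78
Compare 72 with 78 -> 78
Compare 71 with 78 -> 78
Compare 46 with 78 -> 78

78


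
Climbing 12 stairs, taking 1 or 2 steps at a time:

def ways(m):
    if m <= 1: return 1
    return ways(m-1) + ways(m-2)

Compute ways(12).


Building up from base cases:
ways(0) = 1
ways(1) = 1
ways(2) = ways(1) + ways(0) = 1 + 1 = 2
ways(3) = ways(2) + ways(1) = 2 + 1 = 3
ways(4) = ways(3) + ways(2) = 3 + 2 = 5
ways(5) = ways(4) + ways(3) = 5 + 3 = 8
ways(6) = ways(5) + ways(4) = 8 + 5 = 13
ways(7) = ways(6) + ways(5) = 13 + 8 = 21
ways(8) = ways(7) + ways(6) = 21 + 13 = 34
ways(9) = ways(8) + ways(7) = 34 + 21 = 55
ways(10) = ways(9) + ways(8) = 55 + 34 = 89
ways(11) = ways(10) + ways(9) = 89 + 55 = 144
ways(12) = ways(11) + ways(10) = 144 + 89 = 233

233


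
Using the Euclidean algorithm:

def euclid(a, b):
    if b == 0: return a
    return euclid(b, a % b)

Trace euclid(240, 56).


euclid(240, 56) = euclid(56, 16)
euclid(56, 16) = euclid(16, 8)
euclid(16, 8) = euclid(8, 0)
euclid(8, 0) = 8  (base case)

8


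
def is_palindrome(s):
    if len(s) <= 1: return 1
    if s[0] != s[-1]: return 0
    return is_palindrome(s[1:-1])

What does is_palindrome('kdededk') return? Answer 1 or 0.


is_palindrome('kdededk'): s[0]='k' == s[-1]='k' -> check is_palindrome('deded')
is_palindrome('deded'): s[0]='d' == s[-1]='d' -> check is_palindrome('ede')
is_palindrome('ede'): s[0]='e' == s[-1]='e' -> check is_palindrome('d')
is_palindrome('d'): len <= 1 -> return 1  (base case)
Result: 1 (palindrome)

1


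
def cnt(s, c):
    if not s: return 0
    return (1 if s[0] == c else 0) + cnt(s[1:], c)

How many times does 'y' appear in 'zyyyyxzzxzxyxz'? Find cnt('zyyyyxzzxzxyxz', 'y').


s[0]='z' != 'y' -> 0
s[0]='y' == 'y' -> 1
s[0]='y' == 'y' -> 1
s[0]='y' == 'y' -> 1
s[0]='y' == 'y' -> 1
s[0]='x' != 'y' -> 0
s[0]='z' != 'y' -> 0
s[0]='z' != 'y' -> 0
s[0]='x' != 'y' -> 0
s[0]='z' != 'y' -> 0
s[0]='x' != 'y' -> 0
s[0]='y' == 'y' -> 1
s[0]='x' != 'y' -> 0
s[0]='z' != 'y' -> 0
Sum: 0 + 1 + 1 + 1 + 1 + 0 + 0 + 0 + 0 + 0 + 0 + 1 + 0 + 0 = 5

5


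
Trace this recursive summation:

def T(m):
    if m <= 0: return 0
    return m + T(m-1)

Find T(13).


T(13)
= 13 + 12 + 11 + 10 + 9 + 8 + 7 + 6 + 5 + 4 + 3 + 2 + 1 + T(0)
= 13 + 12 + 11 + 10 + 9 + 8 + 7 + 6 + 5 + 4 + 3 + 2 + 1 + 0
= 91

91
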